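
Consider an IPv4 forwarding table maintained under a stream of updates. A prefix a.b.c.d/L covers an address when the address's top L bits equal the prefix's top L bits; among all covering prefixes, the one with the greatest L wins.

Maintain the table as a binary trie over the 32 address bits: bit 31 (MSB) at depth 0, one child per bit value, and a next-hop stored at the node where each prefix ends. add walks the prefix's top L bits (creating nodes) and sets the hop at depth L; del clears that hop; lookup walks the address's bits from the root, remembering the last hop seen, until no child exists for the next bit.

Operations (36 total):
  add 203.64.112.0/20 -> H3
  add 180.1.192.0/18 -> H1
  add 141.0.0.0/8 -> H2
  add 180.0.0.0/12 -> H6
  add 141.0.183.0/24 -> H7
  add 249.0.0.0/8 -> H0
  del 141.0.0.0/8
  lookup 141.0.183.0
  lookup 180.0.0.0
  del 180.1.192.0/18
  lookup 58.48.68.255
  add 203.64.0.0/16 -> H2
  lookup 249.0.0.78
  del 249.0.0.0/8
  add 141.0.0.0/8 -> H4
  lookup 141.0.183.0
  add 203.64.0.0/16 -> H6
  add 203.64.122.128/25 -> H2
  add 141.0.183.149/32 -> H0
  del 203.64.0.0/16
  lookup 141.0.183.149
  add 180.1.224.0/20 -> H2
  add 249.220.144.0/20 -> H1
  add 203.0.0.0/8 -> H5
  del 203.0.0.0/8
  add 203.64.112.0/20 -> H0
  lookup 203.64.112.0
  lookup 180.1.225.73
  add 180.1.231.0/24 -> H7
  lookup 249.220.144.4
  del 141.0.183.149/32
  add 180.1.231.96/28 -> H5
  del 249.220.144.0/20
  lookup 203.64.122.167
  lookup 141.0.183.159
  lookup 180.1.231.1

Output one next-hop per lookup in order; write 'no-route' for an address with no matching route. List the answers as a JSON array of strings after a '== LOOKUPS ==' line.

Trace:
  add 203.64.112.0/20 -> H3 at depth 20
  add 180.1.192.0/18 -> H1 at depth 18
  add 141.0.0.0/8 -> H2 at depth 8
  add 180.0.0.0/12 -> H6 at depth 12
  add 141.0.183.0/24 -> H7 at depth 24
  add 249.0.0.0/8 -> H0 at depth 8
  - 141.0.0.0/8 clear@8
  lookup 141.0.183.0: bits 100011010000000010110111 walk d0:-→d1:-→d2:-→d3:-→d4:-→d5:-→d6:-→d7:-→d8:-→d9:-→d10:-→d11:-→d12:-→d13:-→d14:-→d15:-→d16:-→d17:-→d18:-→d19:-→d20:-→d21:-→d22:-→d23:-→d24:H7 -> H7
  lookup 180.0.0.0: bits 101101000000000 walk d0:-→d1:-→d2:-→d3:-→d4:-→d5:-→d6:-→d7:-→d8:-→d9:-→d10:-→d11:-→d12:H6→d13:-→d14:-→d15:- -> H6
  - 180.1.192.0/18 clear@18
  lookup 58.48.68.255: bits ε walk d0:- -> no-route
  add 203.64.0.0/16 -> H2 at depth 16
  lookup 249.0.0.78: bits 11111001 walk d0:-→d1:-→d2:-→d3:-→d4:-→d5:-→d6:-→d7:-→d8:H0 -> H0
  - 249.0.0.0/8 clear@8
  add 141.0.0.0/8 -> H4 at depth 8
  lookup 141.0.183.0: bits 100011010000000010110111 walk d0:-→d1:-→d2:-→d3:-→d4:-→d5:-→d6:-→d7:-→d8:H4→d9:-→d10:-→d11:-→d12:-→d13:-→d14:-→d15:-→d16:-→d17:-→d18:-→d19:-→d20:-→d21:-→d22:-→d23:-→d24:H7 -> H7
  add 203.64.0.0/16 -> H6 at depth 16
  add 203.64.122.128/25 -> H2 at depth 25
  add 141.0.183.149/32 -> H0 at depth 32
  - 203.64.0.0/16 clear@16
  lookup 141.0.183.149: bits 10001101000000001011011110010101 walk d0:-→d1:-→d2:-→d3:-→d4:-→d5:-→d6:-→d7:-→d8:H4→d9:-→d10:-→d11:-→d12:-→d13:-→d14:-→d15:-→d16:-→d17:-→d18:-→d19:-→d20:-→d21:-→d22:-→d23:-→d24:H7→d25:-→d26:-→d27:-→d28:-→d29:-→d30:-→d31:-→d32:H0 -> H0
  add 180.1.224.0/20 -> H2 at depth 20
  add 249.220.144.0/20 -> H1 at depth 20
  add 203.0.0.0/8 -> H5 at depth 8
  - 203.0.0.0/8 clear@8
  add 203.64.112.0/20 -> H0 at depth 20
  lookup 203.64.112.0: bits 11001011010000000111 walk d0:-→d1:-→d2:-→d3:-→d4:-→d5:-→d6:-→d7:-→d8:-→d9:-→d10:-→d11:-→d12:-→d13:-→d14:-→d15:-→d16:-→d17:-→d18:-→d19:-→d20:H0 -> H0
  lookup 180.1.225.73: bits 10110100000000011110 walk d0:-→d1:-→d2:-→d3:-→d4:-→d5:-→d6:-→d7:-→d8:-→d9:-→d10:-→d11:-→d12:H6→d13:-→d14:-→d15:-→d16:-→d17:-→d18:-→d19:-→d20:H2 -> H2
  add 180.1.231.0/24 -> H7 at depth 24
  lookup 249.220.144.4: bits 11111001110111001001 walk d0:-→d1:-→d2:-→d3:-→d4:-→d5:-→d6:-→d7:-→d8:-→d9:-→d10:-→d11:-→d12:-→d13:-→d14:-→d15:-→d16:-→d17:-→d18:-→d19:-→d20:H1 -> H1
  - 141.0.183.149/32 clear@32
  add 180.1.231.96/28 -> H5 at depth 28
  - 249.220.144.0/20 clear@20
  lookup 203.64.122.167: bits 1100101101000000011110101 walk d0:-→d1:-→d2:-→d3:-→d4:-→d5:-→d6:-→d7:-→d8:-→d9:-→d10:-→d11:-→d12:-→d13:-→d14:-→d15:-→d16:-→d17:-→d18:-→d19:-→d20:H0→d21:-→d22:-→d23:-→d24:-→d25:H2 -> H2
  lookup 141.0.183.159: bits 1000110100000000101101111001 walk d0:-→d1:-→d2:-→d3:-→d4:-→d5:-→d6:-→d7:-→d8:H4→d9:-→d10:-→d11:-→d12:-→d13:-→d14:-→d15:-→d16:-→d17:-→d18:-→d19:-→d20:-→d21:-→d22:-→d23:-→d24:H7→d25:-→d26:-→d27:-→d28:- -> H7
  lookup 180.1.231.1: bits 1011010000000001111001110 walk d0:-→d1:-→d2:-→d3:-→d4:-→d5:-→d6:-→d7:-→d8:-→d9:-→d10:-→d11:-→d12:H6→d13:-→d14:-→d15:-→d16:-→d17:-→d18:-→d19:-→d20:H2→d21:-→d22:-→d23:-→d24:H7→d25:- -> H7

== LOOKUPS ==
["H7","H6","no-route","H0","H7","H0","H0","H2","H1","H2","H7","H7"]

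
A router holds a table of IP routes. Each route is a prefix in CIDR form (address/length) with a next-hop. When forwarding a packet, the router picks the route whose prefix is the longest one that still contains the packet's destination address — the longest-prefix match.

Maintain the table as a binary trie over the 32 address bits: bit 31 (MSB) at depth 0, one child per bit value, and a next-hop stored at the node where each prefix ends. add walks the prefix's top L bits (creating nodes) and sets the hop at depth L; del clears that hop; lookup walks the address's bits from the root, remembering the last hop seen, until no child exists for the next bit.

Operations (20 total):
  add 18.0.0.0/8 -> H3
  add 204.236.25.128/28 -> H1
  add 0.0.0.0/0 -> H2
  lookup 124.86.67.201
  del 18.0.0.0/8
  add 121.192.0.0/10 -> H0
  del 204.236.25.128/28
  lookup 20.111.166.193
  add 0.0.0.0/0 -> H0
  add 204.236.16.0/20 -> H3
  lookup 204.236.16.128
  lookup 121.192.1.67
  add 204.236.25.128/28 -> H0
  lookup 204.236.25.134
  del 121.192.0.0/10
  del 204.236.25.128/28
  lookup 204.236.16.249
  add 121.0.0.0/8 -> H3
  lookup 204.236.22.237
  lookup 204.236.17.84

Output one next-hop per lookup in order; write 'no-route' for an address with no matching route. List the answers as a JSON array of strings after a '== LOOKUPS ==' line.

Process each operation:
  + 18.0.0.0/8 (H3) depth=8
  + 204.236.25.128/28 (H1) depth=28
  + 0.0.0.0/0 (H2) depth=0
  Q 124.86.67.201: descend 0 ; hops seen [H2] ; pick H2
  - 18.0.0.0/8 clear@8
  + 121.192.0.0/10 (H0) depth=10
  - 204.236.25.128/28 clear@28
  Q 20.111.166.193: descend 00010 ; hops seen [H2] ; pick H2
  + 0.0.0.0/0 (H0) depth=0
  + 204.236.16.0/20 (H3) depth=20
  Q 204.236.16.128: descend 11001100111011000001 ; hops seen [H0,H3] ; pick H3
  Q 121.192.1.67: descend 0111100111 ; hops seen [H0,H0] ; pick H0
  + 204.236.25.128/28 (H0) depth=28
  Q 204.236.25.134: descend 1100110011101100000110011000 ; hops seen [H0,H3,H0] ; pick H0
  - 121.192.0.0/10 clear@10
  - 204.236.25.128/28 clear@28
  Q 204.236.16.249: descend 11001100111011000001 ; hops seen [H0,H3] ; pick H3
  + 121.0.0.0/8 (H3) depth=8
  Q 204.236.22.237: descend 11001100111011000001 ; hops seen [H0,H3] ; pick H3
  Q 204.236.17.84: descend 11001100111011000001 ; hops seen [H0,H3] ; pick H3

== LOOKUPS ==
["H2","H2","H3","H0","H0","H3","H3","H3"]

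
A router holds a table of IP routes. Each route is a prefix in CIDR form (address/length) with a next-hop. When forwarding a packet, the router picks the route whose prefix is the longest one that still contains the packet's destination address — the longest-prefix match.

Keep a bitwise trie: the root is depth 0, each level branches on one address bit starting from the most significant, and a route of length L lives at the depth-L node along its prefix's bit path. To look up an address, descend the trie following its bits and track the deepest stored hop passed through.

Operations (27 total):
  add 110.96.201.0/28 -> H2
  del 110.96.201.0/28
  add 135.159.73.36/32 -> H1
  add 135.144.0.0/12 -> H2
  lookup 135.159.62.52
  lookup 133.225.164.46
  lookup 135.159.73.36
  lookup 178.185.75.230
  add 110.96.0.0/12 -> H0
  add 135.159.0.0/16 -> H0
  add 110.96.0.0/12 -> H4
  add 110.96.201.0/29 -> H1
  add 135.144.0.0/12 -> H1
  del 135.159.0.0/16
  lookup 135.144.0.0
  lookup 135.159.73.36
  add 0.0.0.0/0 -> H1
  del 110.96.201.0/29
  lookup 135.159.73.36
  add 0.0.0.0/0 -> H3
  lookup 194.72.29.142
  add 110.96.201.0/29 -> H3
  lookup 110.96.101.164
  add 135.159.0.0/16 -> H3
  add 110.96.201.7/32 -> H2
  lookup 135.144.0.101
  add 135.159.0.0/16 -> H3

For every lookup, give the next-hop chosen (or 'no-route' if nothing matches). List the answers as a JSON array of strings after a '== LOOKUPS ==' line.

Apply in order:
  + 110.96.201.0/28 (H2) depth=28
  - 110.96.201.0/28 clear@28
  + 135.159.73.36/32 (H1) depth=32
  + 135.144.0.0/12 (H2) depth=12
  Q 135.159.62.52: descend 10000111100111110 ; hops seen [H2] ; pick H2
  Q 133.225.164.46: descend 100001 ; hops seen [∅] ; pick no-route
  Q 135.159.73.36: descend 10000111100111110100100100100100 ; hops seen [H2,H1] ; pick H1
  Q 178.185.75.230: descend 10 ; hops seen [∅] ; pick no-route
  + 110.96.0.0/12 (H0) depth=12
  + 135.159.0.0/16 (H0) depth=16
  + 110.96.0.0/12 (H4) depth=12
  + 110.96.201.0/29 (H1) depth=29
  + 135.144.0.0/12 (H1) depth=12
  - 135.159.0.0/16 clear@16
  Q 135.144.0.0: descend 100001111001 ; hops seen [H1] ; pick H1
  Q 135.159.73.36: descend 10000111100111110100100100100100 ; hops seen [H1,H1] ; pick H1
  + 0.0.0.0/0 (H1) depth=0
  - 110.96.201.0/29 clear@29
  Q 135.159.73.36: descend 10000111100111110100100100100100 ; hops seen [H1,H1,H1] ; pick H1
  + 0.0.0.0/0 (H3) depth=0
  Q 194.72.29.142: descend 1 ; hops seen [H3] ; pick H3
  + 110.96.201.0/29 (H3) depth=29
  Q 110.96.101.164: descend 0110111001100000 ; hops seen [H3,H4] ; pick H4
  + 135.159.0.0/16 (H3) depth=16
  + 110.96.201.7/32 (H2) depth=32
  Q 135.144.0.101: descend 100001111001 ; hops seen [H3,H1] ; pick H1
  + 135.159.0.0/16 (H3) depth=16

== LOOKUPS ==
["H2","no-route","H1","no-route","H1","H1","H1","H3","H4","H1"]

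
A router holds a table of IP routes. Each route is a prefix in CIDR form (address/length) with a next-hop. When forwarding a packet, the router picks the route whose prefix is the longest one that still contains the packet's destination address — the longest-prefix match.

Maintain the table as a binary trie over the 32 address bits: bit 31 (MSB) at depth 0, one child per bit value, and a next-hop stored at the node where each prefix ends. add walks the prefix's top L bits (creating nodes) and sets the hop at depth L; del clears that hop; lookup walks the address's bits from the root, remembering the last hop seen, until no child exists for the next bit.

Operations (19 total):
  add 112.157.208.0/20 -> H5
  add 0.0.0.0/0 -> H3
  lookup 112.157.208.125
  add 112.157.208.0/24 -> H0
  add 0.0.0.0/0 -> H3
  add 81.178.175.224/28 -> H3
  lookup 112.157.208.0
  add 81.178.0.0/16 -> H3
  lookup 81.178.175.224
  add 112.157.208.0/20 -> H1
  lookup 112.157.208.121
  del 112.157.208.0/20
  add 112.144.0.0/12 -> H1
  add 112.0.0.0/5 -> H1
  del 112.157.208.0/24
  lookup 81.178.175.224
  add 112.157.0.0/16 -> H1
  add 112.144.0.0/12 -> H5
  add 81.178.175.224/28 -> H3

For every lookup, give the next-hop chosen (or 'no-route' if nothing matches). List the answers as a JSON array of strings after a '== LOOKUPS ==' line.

Trace:
  + 112.157.208.0/20 (H5) depth=20
  + 0.0.0.0/0 (H3) depth=0
  lookup 112.157.208.125: bits 01110000100111011101 walk d0:H3→d1:-→d2:-→d3:-→d4:-→d5:-→d6:-→d7:-→d8:-→d9:-→d10:-→d11:-→d12:-→d13:-→d14:-→d15:-→d16:-→d17:-→d18:-→d19:-→d20:H5 -> H5
  + 112.157.208.0/24 (H0) depth=24
  + 0.0.0.0/0 (H3) depth=0
  + 81.178.175.224/28 (H3) depth=28
  lookup 112.157.208.0: bits 011100001001110111010000 walk d0:H3→d1:-→d2:-→d3:-→d4:-→d5:-→d6:-→d7:-→d8:-→d9:-→d10:-→d11:-→d12:-→d13:-→d14:-→d15:-→d16:-→d17:-→d18:-→d19:-→d20:H5→d21:-→d22:-→d23:-→d24:H0 -> H0
  + 81.178.0.0/16 (H3) depth=16
  lookup 81.178.175.224: bits 0101000110110010101011111110 walk d0:H3→d1:-→d2:-→d3:-→d4:-→d5:-→d6:-→d7:-→d8:-→d9:-→d10:-→d11:-→d12:-→d13:-→d14:-→d15:-→d16:H3→d17:-→d18:-→d19:-→d20:-→d21:-→d22:-→d23:-→d24:-→d25:-→d26:-→d27:-→d28:H3 -> H3
  + 112.157.208.0/20 (H1) depth=20
  lookup 112.157.208.121: bits 011100001001110111010000 walk d0:H3→d1:-→d2:-→d3:-→d4:-→d5:-→d6:-→d7:-→d8:-→d9:-→d10:-→d11:-→d12:-→d13:-→d14:-→d15:-→d16:-→d17:-→d18:-→d19:-→d20:H1→d21:-→d22:-→d23:-→d24:H0 -> H0
  del 112.157.208.0/20 (clear depth 20)
  + 112.144.0.0/12 (H1) depth=12
  + 112.0.0.0/5 (H1) depth=5
  del 112.157.208.0/24 (clear depth 24)
  lookup 81.178.175.224: bits 0101000110110010101011111110 walk d0:H3→d1:-→d2:-→d3:-→d4:-→d5:-→d6:-→d7:-→d8:-→d9:-→d10:-→d11:-→d12:-→d13:-→d14:-→d15:-→d16:H3→d17:-→d18:-→d19:-→d20:-→d21:-→d22:-→d23:-→d24:-→d25:-→d26:-→d27:-→d28:H3 -> H3
  + 112.157.0.0/16 (H1) depth=16
  + 112.144.0.0/12 (H5) depth=12
  + 81.178.175.224/28 (H3) depth=28

== LOOKUPS ==
["H5","H0","H3","H0","H3"]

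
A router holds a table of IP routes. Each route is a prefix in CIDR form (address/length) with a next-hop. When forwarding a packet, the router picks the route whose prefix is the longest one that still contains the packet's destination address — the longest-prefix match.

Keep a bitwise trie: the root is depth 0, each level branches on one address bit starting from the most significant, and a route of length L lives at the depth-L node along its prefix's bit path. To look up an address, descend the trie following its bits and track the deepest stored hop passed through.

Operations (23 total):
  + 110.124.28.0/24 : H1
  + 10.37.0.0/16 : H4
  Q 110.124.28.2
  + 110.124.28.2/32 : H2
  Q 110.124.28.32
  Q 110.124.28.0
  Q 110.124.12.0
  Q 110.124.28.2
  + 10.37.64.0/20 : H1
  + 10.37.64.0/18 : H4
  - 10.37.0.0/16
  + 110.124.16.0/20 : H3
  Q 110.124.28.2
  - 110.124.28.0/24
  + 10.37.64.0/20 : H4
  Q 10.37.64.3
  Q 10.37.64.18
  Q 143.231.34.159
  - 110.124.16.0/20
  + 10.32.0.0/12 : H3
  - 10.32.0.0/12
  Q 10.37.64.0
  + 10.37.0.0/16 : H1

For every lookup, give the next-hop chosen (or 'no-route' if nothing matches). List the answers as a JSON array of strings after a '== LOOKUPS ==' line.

Apply in order:
  add 110.124.28.0/24 -> H1 at depth 24
  add 10.37.0.0/16 -> H4 at depth 16
  Q 110.124.28.2: descend 011011100111110000011100 ; hops seen [H1] ; pick H1
  add 110.124.28.2/32 -> H2 at depth 32
  Q 110.124.28.32: descend 01101110011111000001110000 ; hops seen [H1] ; pick H1
  Q 110.124.28.0: descend 011011100111110000011100000000 ; hops seen [H1] ; pick H1
  Q 110.124.12.0: descend 0110111001111100000 ; hops seen [∅] ; pick no-route
  Q 110.124.28.2: descend 01101110011111000001110000000010 ; hops seen [H1,H2] ; pick H2
  add 10.37.64.0/20 -> H1 at depth 20
  add 10.37.64.0/18 -> H4 at depth 18
  del 10.37.0.0/16 (clear depth 16)
  add 110.124.16.0/20 -> H3 at depth 20
  Q 110.124.28.2: descend 01101110011111000001110000000010 ; hops seen [H3,H1,H2] ; pick H2
  del 110.124.28.0/24 (clear depth 24)
  add 10.37.64.0/20 -> H4 at depth 20
  Q 10.37.64.3: descend 00001010001001010100 ; hops seen [H4,H4] ; pick H4
  Q 10.37.64.18: descend 00001010001001010100 ; hops seen [H4,H4] ; pick H4
  Q 143.231.34.159: descend ε ; hops seen [∅] ; pick no-route
  del 110.124.16.0/20 (clear depth 20)
  add 10.32.0.0/12 -> H3 at depth 12
  del 10.32.0.0/12 (clear depth 12)
  Q 10.37.64.0: descend 00001010001001010100 ; hops seen [H4,H4] ; pick H4
  add 10.37.0.0/16 -> H1 at depth 16

== LOOKUPS ==
["H1","H1","H1","no-route","H2","H2","H4","H4","no-route","H4"]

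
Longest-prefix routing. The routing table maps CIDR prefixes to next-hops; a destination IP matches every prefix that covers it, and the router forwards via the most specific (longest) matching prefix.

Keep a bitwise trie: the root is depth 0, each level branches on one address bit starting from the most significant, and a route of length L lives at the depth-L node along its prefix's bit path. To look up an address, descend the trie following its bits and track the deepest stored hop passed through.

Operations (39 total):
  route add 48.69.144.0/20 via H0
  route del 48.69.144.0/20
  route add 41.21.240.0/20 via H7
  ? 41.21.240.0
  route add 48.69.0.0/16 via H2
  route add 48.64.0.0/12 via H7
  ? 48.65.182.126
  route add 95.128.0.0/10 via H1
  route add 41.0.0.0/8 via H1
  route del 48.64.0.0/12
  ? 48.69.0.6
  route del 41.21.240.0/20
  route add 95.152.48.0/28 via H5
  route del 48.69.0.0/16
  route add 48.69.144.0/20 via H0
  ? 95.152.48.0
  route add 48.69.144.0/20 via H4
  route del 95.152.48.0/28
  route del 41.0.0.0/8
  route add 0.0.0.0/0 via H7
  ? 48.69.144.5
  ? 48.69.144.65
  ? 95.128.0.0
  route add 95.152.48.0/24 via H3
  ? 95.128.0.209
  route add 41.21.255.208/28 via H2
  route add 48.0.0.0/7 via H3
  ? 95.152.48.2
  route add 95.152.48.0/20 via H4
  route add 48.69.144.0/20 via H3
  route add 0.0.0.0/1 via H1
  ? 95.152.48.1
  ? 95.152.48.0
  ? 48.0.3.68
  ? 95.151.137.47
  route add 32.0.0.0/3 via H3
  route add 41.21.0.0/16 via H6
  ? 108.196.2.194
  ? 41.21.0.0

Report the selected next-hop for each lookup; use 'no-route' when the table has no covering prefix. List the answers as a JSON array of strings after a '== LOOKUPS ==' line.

Process each operation:
  add 48.69.144.0/20 -> H0 at depth 20
  del 48.69.144.0/20 (clear depth 20)
  add 41.21.240.0/20 -> H7 at depth 20
  lookup 41.21.240.0: bits 00101001000101011111 walk d0:-→d1:-→d2:-→d3:-→d4:-→d5:-→d6:-→d7:-→d8:-→d9:-→d10:-→d11:-→d12:-→d13:-→d14:-→d15:-→d16:-→d17:-→d18:-→d19:-→d20:H7 -> H7
  add 48.69.0.0/16 -> H2 at depth 16
  add 48.64.0.0/12 -> H7 at depth 12
  lookup 48.65.182.126: bits 0011000001000 walk d0:-→d1:-→d2:-→d3:-→d4:-→d5:-→d6:-→d7:-→d8:-→d9:-→d10:-→d11:-→d12:H7→d13:- -> H7
  add 95.128.0.0/10 -> H1 at depth 10
  add 41.0.0.0/8 -> H1 at depth 8
  del 48.64.0.0/12 (clear depth 12)
  lookup 48.69.0.6: bits 0011000001000101 walk d0:-→d1:-→d2:-→d3:-→d4:-→d5:-→d6:-→d7:-→d8:-→d9:-→d10:-→d11:-→d12:-→d13:-→d14:-→d15:-→d16:H2 -> H2
  del 41.21.240.0/20 (clear depth 20)
  add 95.152.48.0/28 -> H5 at depth 28
  del 48.69.0.0/16 (clear depth 16)
  add 48.69.144.0/20 -> H0 at depth 20
  lookup 95.152.48.0: bits 0101111110011000001100000000 walk d0:-→d1:-→d2:-→d3:-→d4:-→d5:-→d6:-→d7:-→d8:-→d9:-→d10:H1→d11:-→d12:-→d13:-→d14:-→d15:-→d16:-→d17:-→d18:-→d19:-→d20:-→d21:-→d22:-→d23:-→d24:-→d25:-→d26:-→d27:-→d28:H5 -> H5
  add 48.69.144.0/20 -> H4 at depth 20
  del 95.152.48.0/28 (clear depth 28)
  del 41.0.0.0/8 (clear depth 8)
  add 0.0.0.0/0 -> H7 at depth 0
  lookup 48.69.144.5: bits 00110000010001011001 walk d0:H7→d1:-→d2:-→d3:-→d4:-→d5:-→d6:-→d7:-→d8:-→d9:-→d10:-→d11:-→d12:-→d13:-→d14:-→d15:-→d16:-→d17:-→d18:-→d19:-→d20:H4 -> H4
  lookup 48.69.144.65: bits 00110000010001011001 walk d0:H7→d1:-→d2:-→d3:-→d4:-→d5:-→d6:-→d7:-→d8:-→d9:-→d10:-→d11:-→d12:-→d13:-→d14:-→d15:-→d16:-→d17:-→d18:-→d19:-→d20:H4 -> H4
  lookup 95.128.0.0: bits 01011111100 walk d0:H7→d1:-→d2:-→d3:-→d4:-→d5:-→d6:-→d7:-→d8:-→d9:-→d10:H1→d11:- -> H1
  add 95.152.48.0/24 -> H3 at depth 24
  lookup 95.128.0.209: bits 01011111100 walk d0:H7→d1:-→d2:-→d3:-→d4:-→d5:-→d6:-→d7:-→d8:-→d9:-→d10:H1→d11:- -> H1
  add 41.21.255.208/28 -> H2 at depth 28
  add 48.0.0.0/7 -> H3 at depth 7
  lookup 95.152.48.2: bits 0101111110011000001100000000 walk d0:H7→d1:-→d2:-→d3:-→d4:-→d5:-→d6:-→d7:-→d8:-→d9:-→d10:H1→d11:-→d12:-→d13:-→d14:-→d15:-→d16:-→d17:-→d18:-→d19:-→d20:-→d21:-→d22:-→d23:-→d24:H3→d25:-→d26:-→d27:-→d28:- -> H3
  add 95.152.48.0/20 -> H4 at depth 20
  add 48.69.144.0/20 -> H3 at depth 20
  add 0.0.0.0/1 -> H1 at depth 1
  lookup 95.152.48.1: bits 0101111110011000001100000000 walk d0:H7→d1:H1→d2:-→d3:-→d4:-→d5:-→d6:-→d7:-→d8:-→d9:-→d10:H1→d11:-→d12:-→d13:-→d14:-→d15:-→d16:-→d17:-→d18:-→d19:-→d20:H4→d21:-→d22:-→d23:-→d24:H3→d25:-→d26:-→d27:-→d28:- -> H3
  lookup 95.152.48.0: bits 0101111110011000001100000000 walk d0:H7→d1:H1→d2:-→d3:-→d4:-→d5:-→d6:-→d7:-→d8:-→d9:-→d10:H1→d11:-→d12:-→d13:-→d14:-→d15:-→d16:-→d17:-→d18:-→d19:-→d20:H4→d21:-→d22:-→d23:-→d24:H3→d25:-→d26:-→d27:-→d28:- -> H3
  lookup 48.0.3.68: bits 001100000 walk d0:H7→d1:H1→d2:-→d3:-→d4:-→d5:-→d6:-→d7:H3→d8:-→d9:- -> H3
  lookup 95.151.137.47: bits 010111111001 walk d0:H7→d1:H1→d2:-→d3:-→d4:-→d5:-→d6:-→d7:-→d8:-→d9:-→d10:H1→d11:-→d12:- -> H1
  add 32.0.0.0/3 -> H3 at depth 3
  add 41.21.0.0/16 -> H6 at depth 16
  lookup 108.196.2.194: bits 01 walk d0:H7→d1:H1→d2:- -> H1
  lookup 41.21.0.0: bits 0010100100010101 walk d0:H7→d1:H1→d2:-→d3:H3→d4:-→d5:-→d6:-→d7:-→d8:-→d9:-→d10:-→d11:-→d12:-→d13:-→d14:-→d15:-→d16:H6 -> H6

== LOOKUPS ==
["H7","H7","H2","H5","H4","H4","H1","H1","H3","H3","H3","H3","H1","H1","H6"]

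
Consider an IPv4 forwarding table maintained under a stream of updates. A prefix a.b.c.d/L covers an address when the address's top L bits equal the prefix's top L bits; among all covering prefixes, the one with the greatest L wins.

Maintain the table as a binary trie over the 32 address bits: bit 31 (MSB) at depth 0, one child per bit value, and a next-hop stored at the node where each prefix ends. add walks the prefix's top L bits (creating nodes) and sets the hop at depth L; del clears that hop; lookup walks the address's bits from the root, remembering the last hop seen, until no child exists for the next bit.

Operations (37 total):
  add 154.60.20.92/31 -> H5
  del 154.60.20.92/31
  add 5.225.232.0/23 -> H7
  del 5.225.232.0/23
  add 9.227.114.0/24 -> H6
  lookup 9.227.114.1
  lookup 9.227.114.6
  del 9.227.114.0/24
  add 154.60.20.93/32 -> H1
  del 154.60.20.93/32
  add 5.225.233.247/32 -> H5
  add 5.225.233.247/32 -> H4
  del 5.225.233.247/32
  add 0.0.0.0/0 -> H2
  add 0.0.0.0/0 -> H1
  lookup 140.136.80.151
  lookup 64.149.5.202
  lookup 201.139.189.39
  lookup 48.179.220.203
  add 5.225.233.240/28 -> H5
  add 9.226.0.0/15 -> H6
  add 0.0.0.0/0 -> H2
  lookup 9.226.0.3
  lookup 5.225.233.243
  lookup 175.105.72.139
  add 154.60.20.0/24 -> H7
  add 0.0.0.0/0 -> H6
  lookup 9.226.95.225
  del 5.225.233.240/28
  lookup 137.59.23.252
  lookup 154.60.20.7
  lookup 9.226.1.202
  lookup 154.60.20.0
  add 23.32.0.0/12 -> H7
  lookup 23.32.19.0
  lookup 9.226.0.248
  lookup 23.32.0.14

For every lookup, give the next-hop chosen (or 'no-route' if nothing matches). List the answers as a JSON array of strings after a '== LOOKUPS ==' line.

Apply in order:
  + 154.60.20.92/31 (H5) depth=31
  - 154.60.20.92/31 clear@31
  + 5.225.232.0/23 (H7) depth=23
  - 5.225.232.0/23 clear@23
  + 9.227.114.0/24 (H6) depth=24
  Q 9.227.114.1: descend 000010011110001101110010 ; hops seen [H6] ; pick H6
  Q 9.227.114.6: descend 000010011110001101110010 ; hops seen [H6] ; pick H6
  - 9.227.114.0/24 clear@24
  + 154.60.20.93/32 (H1) depth=32
  - 154.60.20.93/32 clear@32
  + 5.225.233.247/32 (H5) depth=32
  + 5.225.233.247/32 (H4) depth=32
  - 5.225.233.247/32 clear@32
  + 0.0.0.0/0 (H2) depth=0
  + 0.0.0.0/0 (H1) depth=0
  Q 140.136.80.151: descend 100 ; hops seen [H1] ; pick H1
  Q 64.149.5.202: descend 0 ; hops seen [H1] ; pick H1
  Q 201.139.189.39: descend 1 ; hops seen [H1] ; pick H1
  Q 48.179.220.203: descend 00 ; hops seen [H1] ; pick H1
  + 5.225.233.240/28 (H5) depth=28
  + 9.226.0.0/15 (H6) depth=15
  + 0.0.0.0/0 (H2) depth=0
  Q 9.226.0.3: descend 000010011110001 ; hops seen [H2,H6] ; pick H6
  Q 5.225.233.243: descend 00000101111000011110100111110 ; hops seen [H2,H5] ; pick H5
  Q 175.105.72.139: descend 10 ; hops seen [H2] ; pick H2
  + 154.60.20.0/24 (H7) depth=24
  + 0.0.0.0/0 (H6) depth=0
  Q 9.226.95.225: descend 000010011110001 ; hops seen [H6,H6] ; pick H6
  - 5.225.233.240/28 clear@28
  Q 137.59.23.252: descend 100 ; hops seen [H6] ; pick H6
  Q 154.60.20.7: descend 1001101000111100000101000 ; hops seen [H6,H7] ; pick H7
  Q 9.226.1.202: descend 000010011110001 ; hops seen [H6,H6] ; pick H6
  Q 154.60.20.0: descend 1001101000111100000101000 ; hops seen [H6,H7] ; pick H7
  + 23.32.0.0/12 (H7) depth=12
  Q 23.32.19.0: descend 000101110010 ; hops seen [H6,H7] ; pick H7
  Q 9.226.0.248: descend 000010011110001 ; hops seen [H6,H6] ; pick H6
  Q 23.32.0.14: descend 000101110010 ; hops seen [H6,H7] ; pick H7

== LOOKUPS ==
["H6","H6","H1","H1","H1","H1","H6","H5","H2","H6","H6","H7","H6","H7","H7","H6","H7"]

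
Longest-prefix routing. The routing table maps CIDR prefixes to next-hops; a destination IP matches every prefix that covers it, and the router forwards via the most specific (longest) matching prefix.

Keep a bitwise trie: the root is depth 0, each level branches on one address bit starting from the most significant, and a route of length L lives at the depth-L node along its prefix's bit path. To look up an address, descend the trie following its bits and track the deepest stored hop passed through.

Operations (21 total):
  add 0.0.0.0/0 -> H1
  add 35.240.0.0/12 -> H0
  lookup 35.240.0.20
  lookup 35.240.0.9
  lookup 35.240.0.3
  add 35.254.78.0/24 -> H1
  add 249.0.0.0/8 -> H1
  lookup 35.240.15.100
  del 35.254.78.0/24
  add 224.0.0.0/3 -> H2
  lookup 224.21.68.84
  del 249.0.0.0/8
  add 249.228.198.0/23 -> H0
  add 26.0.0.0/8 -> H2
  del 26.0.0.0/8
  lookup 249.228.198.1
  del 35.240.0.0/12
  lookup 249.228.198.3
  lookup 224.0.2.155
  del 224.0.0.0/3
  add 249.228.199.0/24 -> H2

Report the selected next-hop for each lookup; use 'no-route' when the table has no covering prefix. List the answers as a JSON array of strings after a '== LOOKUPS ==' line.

Trace:
  add 0.0.0.0/0 -> H1 at depth 0
  add 35.240.0.0/12 -> H0 at depth 12
  ? 35.240.0.20  path d0:H1→d1:-→d2:-→d3:-→d4:-→d5:-→d6:-→d7:-→d8:-→d9:-→d10:-→d11:-→d12:H0  best=H0
  ? 35.240.0.9  path d0:H1→d1:-→d2:-→d3:-→d4:-→d5:-→d6:-→d7:-→d8:-→d9:-→d10:-→d11:-→d12:H0  best=H0
  ? 35.240.0.3  path d0:H1→d1:-→d2:-→d3:-→d4:-→d5:-→d6:-→d7:-→d8:-→d9:-→d10:-→d11:-→d12:H0  best=H0
  add 35.254.78.0/24 -> H1 at depth 24
  add 249.0.0.0/8 -> H1 at depth 8
  ? 35.240.15.100  path d0:H1→d1:-→d2:-→d3:-→d4:-→d5:-→d6:-→d7:-→d8:-→d9:-→d10:-→d11:-→d12:H0  best=H0
  - 35.254.78.0/24 clear@24
  add 224.0.0.0/3 -> H2 at depth 3
  ? 224.21.68.84  path d0:H1→d1:-→d2:-→d3:H2  best=H2
  - 249.0.0.0/8 clear@8
  add 249.228.198.0/23 -> H0 at depth 23
  add 26.0.0.0/8 -> H2 at depth 8
  - 26.0.0.0/8 clear@8
  ? 249.228.198.1  path d0:H1→d1:-→d2:-→d3:H2→d4:-→d5:-→d6:-→d7:-→d8:-→d9:-→d10:-→d11:-→d12:-→d13:-→d14:-→d15:-→d16:-→d17:-→d18:-→d19:-→d20:-→d21:-→d22:-→d23:H0  best=H0
  - 35.240.0.0/12 clear@12
  ? 249.228.198.3  path d0:H1→d1:-→d2:-→d3:H2→d4:-→d5:-→d6:-→d7:-→d8:-→d9:-→d10:-→d11:-→d12:-→d13:-→d14:-→d15:-→d16:-→d17:-→d18:-→d19:-→d20:-→d21:-→d22:-→d23:H0  best=H0
  ? 224.0.2.155  path d0:H1→d1:-→d2:-→d3:H2  best=H2
  - 224.0.0.0/3 clear@3
  add 249.228.199.0/24 -> H2 at depth 24

== LOOKUPS ==
["H0","H0","H0","H0","H2","H0","H0","H2"]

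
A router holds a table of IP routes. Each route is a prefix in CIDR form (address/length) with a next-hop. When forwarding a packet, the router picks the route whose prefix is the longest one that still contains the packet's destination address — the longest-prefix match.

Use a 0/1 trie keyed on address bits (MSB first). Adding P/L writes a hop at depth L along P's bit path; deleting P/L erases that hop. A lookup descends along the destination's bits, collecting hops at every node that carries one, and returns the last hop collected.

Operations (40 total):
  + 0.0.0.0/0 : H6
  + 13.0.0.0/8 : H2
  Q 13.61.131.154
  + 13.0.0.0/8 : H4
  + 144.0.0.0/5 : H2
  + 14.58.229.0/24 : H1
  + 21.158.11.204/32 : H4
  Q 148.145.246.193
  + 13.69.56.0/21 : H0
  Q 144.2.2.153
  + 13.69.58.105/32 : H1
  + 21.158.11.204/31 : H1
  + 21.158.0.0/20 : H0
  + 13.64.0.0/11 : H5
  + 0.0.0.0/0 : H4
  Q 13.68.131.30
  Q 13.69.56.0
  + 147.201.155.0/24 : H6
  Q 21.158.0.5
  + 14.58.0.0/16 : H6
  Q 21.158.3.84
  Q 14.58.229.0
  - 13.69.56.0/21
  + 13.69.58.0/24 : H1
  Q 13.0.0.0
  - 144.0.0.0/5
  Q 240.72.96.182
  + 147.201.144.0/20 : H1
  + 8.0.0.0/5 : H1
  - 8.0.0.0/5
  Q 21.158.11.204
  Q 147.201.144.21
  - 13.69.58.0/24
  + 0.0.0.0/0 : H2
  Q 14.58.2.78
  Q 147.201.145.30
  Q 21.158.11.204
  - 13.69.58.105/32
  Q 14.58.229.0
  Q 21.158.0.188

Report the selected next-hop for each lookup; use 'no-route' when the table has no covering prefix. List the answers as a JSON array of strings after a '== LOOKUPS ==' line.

Process each operation:
  + 0.0.0.0/0 (H6) depth=0
  + 13.0.0.0/8 (H2) depth=8
  ? 13.61.131.154  path d0:H6→d1:-→d2:-→d3:-→d4:-→d5:-→d6:-→d7:-→d8:H2  best=H2
  + 13.0.0.0/8 (H4) depth=8
  + 144.0.0.0/5 (H2) depth=5
  + 14.58.229.0/24 (H1) depth=24
  + 21.158.11.204/32 (H4) depth=32
  ? 148.145.246.193  path d0:H6→d1:-→d2:-→d3:-→d4:-→d5:H2  best=H2
  + 13.69.56.0/21 (H0) depth=21
  ? 144.2.2.153  path d0:H6→d1:-→d2:-→d3:-→d4:-→d5:H2  best=H2
  + 13.69.58.105/32 (H1) depth=32
  + 21.158.11.204/31 (H1) depth=31
  + 21.158.0.0/20 (H0) depth=20
  + 13.64.0.0/11 (H5) depth=11
  + 0.0.0.0/0 (H4) depth=0
  ? 13.68.131.30  path d0:H4→d1:-→d2:-→d3:-→d4:-→d5:-→d6:-→d7:-→d8:H4→d9:-→d10:-→d11:H5→d12:-→d13:-→d14:-→d15:-  best=H5
  ? 13.69.56.0  path d0:H4→d1:-→d2:-→d3:-→d4:-→d5:-→d6:-→d7:-→d8:H4→d9:-→d10:-→d11:H5→d12:-→d13:-→d14:-→d15:-→d16:-→d17:-→d18:-→d19:-→d20:-→d21:H0→d22:-  best=H0
  + 147.201.155.0/24 (H6) depth=24
  ? 21.158.0.5  path d0:H4→d1:-→d2:-→d3:-→d4:-→d5:-→d6:-→d7:-→d8:-→d9:-→d10:-→d11:-→d12:-→d13:-→d14:-→d15:-→d16:-→d17:-→d18:-→d19:-→d20:H0  best=H0
  + 14.58.0.0/16 (H6) depth=16
  ? 21.158.3.84  path d0:H4→d1:-→d2:-→d3:-→d4:-→d5:-→d6:-→d7:-→d8:-→d9:-→d10:-→d11:-→d12:-→d13:-→d14:-→d15:-→d16:-→d17:-→d18:-→d19:-→d20:H0  best=H0
  ? 14.58.229.0  path d0:H4→d1:-→d2:-→d3:-→d4:-→d5:-→d6:-→d7:-→d8:-→d9:-→d10:-→d11:-→d12:-→d13:-→d14:-→d15:-→d16:H6→d17:-→d18:-→d19:-→d20:-→d21:-→d22:-→d23:-→d24:H1  best=H1
  del 13.69.56.0/21 (clear depth 21)
  + 13.69.58.0/24 (H1) depth=24
  ? 13.0.0.0  path d0:H4→d1:-→d2:-→d3:-→d4:-→d5:-→d6:-→d7:-→d8:H4→d9:-  best=H4
  del 144.0.0.0/5 (clear depth 5)
  ? 240.72.96.182  path d0:H4→d1:-  best=H4
  + 147.201.144.0/20 (H1) depth=20
  + 8.0.0.0/5 (H1) depth=5
  del 8.0.0.0/5 (clear depth 5)
  ? 21.158.11.204  path d0:H4→d1:-→d2:-→d3:-→d4:-→d5:-→d6:-→d7:-→d8:-→d9:-→d10:-→d11:-→d12:-→d13:-→d14:-→d15:-→d16:-→d17:-→d18:-→d19:-→d20:H0→d21:-→d22:-→d23:-→d24:-→d25:-→d26:-→d27:-→d28:-→d29:-→d30:-→d31:H1→d32:H4  best=H4
  ? 147.201.144.21  path d0:H4→d1:-→d2:-→d3:-→d4:-→d5:-→d6:-→d7:-→d8:-→d9:-→d10:-→d11:-→d12:-→d13:-→d14:-→d15:-→d16:-→d17:-→d18:-→d19:-→d20:H1  best=H1
  del 13.69.58.0/24 (clear depth 24)
  + 0.0.0.0/0 (H2) depth=0
  ? 14.58.2.78  path d0:H2→d1:-→d2:-→d3:-→d4:-→d5:-→d6:-→d7:-→d8:-→d9:-→d10:-→d11:-→d12:-→d13:-→d14:-→d15:-→d16:H6  best=H6
  ? 147.201.145.30  path d0:H2→d1:-→d2:-→d3:-→d4:-→d5:-→d6:-→d7:-→d8:-→d9:-→d10:-→d11:-→d12:-→d13:-→d14:-→d15:-→d16:-→d17:-→d18:-→d19:-→d20:H1  best=H1
  ? 21.158.11.204  path d0:H2→d1:-→d2:-→d3:-→d4:-→d5:-→d6:-→d7:-→d8:-→d9:-→d10:-→d11:-→d12:-→d13:-→d14:-→d15:-→d16:-→d17:-→d18:-→d19:-→d20:H0→d21:-→d22:-→d23:-→d24:-→d25:-→d26:-→d27:-→d28:-→d29:-→d30:-→d31:H1→d32:H4  best=H4
  del 13.69.58.105/32 (clear depth 32)
  ? 14.58.229.0  path d0:H2→d1:-→d2:-→d3:-→d4:-→d5:-→d6:-→d7:-→d8:-→d9:-→d10:-→d11:-→d12:-→d13:-→d14:-→d15:-→d16:H6→d17:-→d18:-→d19:-→d20:-→d21:-→d22:-→d23:-→d24:H1  best=H1
  ? 21.158.0.188  path d0:H2→d1:-→d2:-→d3:-→d4:-→d5:-→d6:-→d7:-→d8:-→d9:-→d10:-→d11:-→d12:-→d13:-→d14:-→d15:-→d16:-→d17:-→d18:-→d19:-→d20:H0  best=H0

== LOOKUPS ==
["H2","H2","H2","H5","H0","H0","H0","H1","H4","H4","H4","H1","H6","H1","H4","H1","H0"]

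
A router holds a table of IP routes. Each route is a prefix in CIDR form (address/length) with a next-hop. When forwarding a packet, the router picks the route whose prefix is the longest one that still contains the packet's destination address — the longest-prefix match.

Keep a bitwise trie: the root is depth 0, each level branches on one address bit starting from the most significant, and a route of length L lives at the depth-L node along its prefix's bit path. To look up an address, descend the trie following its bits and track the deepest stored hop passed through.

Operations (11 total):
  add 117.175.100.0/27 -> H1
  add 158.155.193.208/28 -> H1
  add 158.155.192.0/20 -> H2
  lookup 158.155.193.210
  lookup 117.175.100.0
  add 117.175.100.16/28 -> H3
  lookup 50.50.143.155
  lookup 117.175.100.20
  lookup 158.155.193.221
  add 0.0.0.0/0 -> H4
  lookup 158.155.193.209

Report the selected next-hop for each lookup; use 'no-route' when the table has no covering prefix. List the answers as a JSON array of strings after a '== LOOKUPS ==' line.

Apply in order:
  add 117.175.100.0/27 -> H1 at depth 27
  add 158.155.193.208/28 -> H1 at depth 28
  add 158.155.192.0/20 -> H2 at depth 20
  ? 158.155.193.210  path d0:-→d1:-→d2:-→d3:-→d4:-→d5:-→d6:-→d7:-→d8:-→d9:-→d10:-→d11:-→d12:-→d13:-→d14:-→d15:-→d16:-→d17:-→d18:-→d19:-→d20:H2→d21:-→d22:-→d23:-→d24:-→d25:-→d26:-→d27:-→d28:H1  best=H1
  ? 117.175.100.0  path d0:-→d1:-→d2:-→d3:-→d4:-→d5:-→d6:-→d7:-→d8:-→d9:-→d10:-→d11:-→d12:-→d13:-→d14:-→d15:-→d16:-→d17:-→d18:-→d19:-→d20:-→d21:-→d22:-→d23:-→d24:-→d25:-→d26:-→d27:H1  best=H1
  add 117.175.100.16/28 -> H3 at depth 28
  ? 50.50.143.155  path d0:-→d1:-  best=no-route
  ? 117.175.100.20  path d0:-→d1:-→d2:-→d3:-→d4:-→d5:-→d6:-→d7:-→d8:-→d9:-→d10:-→d11:-→d12:-→d13:-→d14:-→d15:-→d16:-→d17:-→d18:-→d19:-→d20:-→d21:-→d22:-→d23:-→d24:-→d25:-→d26:-→d27:H1→d28:H3  best=H3
  ? 158.155.193.221  path d0:-→d1:-→d2:-→d3:-→d4:-→d5:-→d6:-→d7:-→d8:-→d9:-→d10:-→d11:-→d12:-→d13:-→d14:-→d15:-→d16:-→d17:-→d18:-→d19:-→d20:H2→d21:-→d22:-→d23:-→d24:-→d25:-→d26:-→d27:-→d28:H1  best=H1
  add 0.0.0.0/0 -> H4 at depth 0
  ? 158.155.193.209  path d0:H4→d1:-→d2:-→d3:-→d4:-→d5:-→d6:-→d7:-→d8:-→d9:-→d10:-→d11:-→d12:-→d13:-→d14:-→d15:-→d16:-→d17:-→d18:-→d19:-→d20:H2→d21:-→d22:-→d23:-→d24:-→d25:-→d26:-→d27:-→d28:H1  best=H1

== LOOKUPS ==
["H1","H1","no-route","H3","H1","H1"]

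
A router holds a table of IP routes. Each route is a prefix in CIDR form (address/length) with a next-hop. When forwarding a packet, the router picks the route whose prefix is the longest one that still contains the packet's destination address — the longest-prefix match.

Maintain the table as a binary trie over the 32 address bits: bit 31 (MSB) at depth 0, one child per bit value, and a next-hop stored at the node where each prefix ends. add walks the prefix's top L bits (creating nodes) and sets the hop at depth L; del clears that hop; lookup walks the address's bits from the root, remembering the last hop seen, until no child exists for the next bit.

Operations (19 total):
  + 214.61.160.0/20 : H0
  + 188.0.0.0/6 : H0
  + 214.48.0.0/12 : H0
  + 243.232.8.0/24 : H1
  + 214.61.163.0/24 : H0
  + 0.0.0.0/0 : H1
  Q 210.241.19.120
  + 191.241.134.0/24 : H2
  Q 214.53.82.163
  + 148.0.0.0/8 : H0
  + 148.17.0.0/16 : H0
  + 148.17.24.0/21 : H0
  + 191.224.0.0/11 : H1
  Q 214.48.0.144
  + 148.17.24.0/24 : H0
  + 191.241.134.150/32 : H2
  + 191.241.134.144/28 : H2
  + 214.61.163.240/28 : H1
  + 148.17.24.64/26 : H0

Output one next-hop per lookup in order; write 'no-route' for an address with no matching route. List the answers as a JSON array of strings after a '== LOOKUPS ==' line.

Process each operation:
  + 214.61.160.0/20 (H0) depth=20
  + 188.0.0.0/6 (H0) depth=6
  + 214.48.0.0/12 (H0) depth=12
  + 243.232.8.0/24 (H1) depth=24
  + 214.61.163.0/24 (H0) depth=24
  + 0.0.0.0/0 (H1) depth=0
  Q 210.241.19.120: descend 11010 ; hops seen [H1] ; pick H1
  + 191.241.134.0/24 (H2) depth=24
  Q 214.53.82.163: descend 110101100011 ; hops seen [H1,H0] ; pick H0
  + 148.0.0.0/8 (H0) depth=8
  + 148.17.0.0/16 (H0) depth=16
  + 148.17.24.0/21 (H0) depth=21
  + 191.224.0.0/11 (H1) depth=11
  Q 214.48.0.144: descend 110101100011 ; hops seen [H1,H0] ; pick H0
  + 148.17.24.0/24 (H0) depth=24
  + 191.241.134.150/32 (H2) depth=32
  + 191.241.134.144/28 (H2) depth=28
  + 214.61.163.240/28 (H1) depth=28
  + 148.17.24.64/26 (H0) depth=26

== LOOKUPS ==
["H1","H0","H0"]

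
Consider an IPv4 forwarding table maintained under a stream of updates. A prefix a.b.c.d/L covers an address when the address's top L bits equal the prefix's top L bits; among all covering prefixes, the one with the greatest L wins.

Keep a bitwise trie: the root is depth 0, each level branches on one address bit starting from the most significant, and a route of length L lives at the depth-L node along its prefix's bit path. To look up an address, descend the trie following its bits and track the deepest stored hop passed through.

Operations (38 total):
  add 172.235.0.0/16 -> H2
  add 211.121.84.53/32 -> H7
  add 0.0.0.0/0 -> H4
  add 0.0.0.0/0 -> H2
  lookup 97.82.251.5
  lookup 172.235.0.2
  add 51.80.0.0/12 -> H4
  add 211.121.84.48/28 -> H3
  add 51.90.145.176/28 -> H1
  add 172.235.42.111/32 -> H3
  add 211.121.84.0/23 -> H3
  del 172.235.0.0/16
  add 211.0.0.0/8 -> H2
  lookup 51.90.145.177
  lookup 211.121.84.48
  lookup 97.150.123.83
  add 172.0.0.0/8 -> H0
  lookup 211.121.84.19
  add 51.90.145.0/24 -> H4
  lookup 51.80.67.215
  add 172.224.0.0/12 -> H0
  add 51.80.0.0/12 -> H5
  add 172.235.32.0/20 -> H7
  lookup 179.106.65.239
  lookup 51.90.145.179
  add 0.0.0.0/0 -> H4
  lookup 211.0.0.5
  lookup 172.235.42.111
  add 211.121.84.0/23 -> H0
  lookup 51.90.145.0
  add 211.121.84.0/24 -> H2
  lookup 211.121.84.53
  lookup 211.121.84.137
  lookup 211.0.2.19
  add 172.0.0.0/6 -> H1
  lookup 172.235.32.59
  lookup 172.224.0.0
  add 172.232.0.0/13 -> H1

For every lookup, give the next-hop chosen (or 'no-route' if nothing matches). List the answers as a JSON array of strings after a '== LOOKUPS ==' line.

Process each operation:
  add 172.235.0.0/16 -> H2 at depth 16
  add 211.121.84.53/32 -> H7 at depth 32
  add 0.0.0.0/0 -> H4 at depth 0
  add 0.0.0.0/0 -> H2 at depth 0
  lookup 97.82.251.5: bits ε walk d0:H2 -> H2
  lookup 172.235.0.2: bits 1010110011101011 walk d0:H2→d1:-→d2:-→d3:-→d4:-→d5:-→d6:-→d7:-→d8:-→d9:-→d10:-→d11:-→d12:-→d13:-→d14:-→d15:-→d16:H2 -> H2
  add 51.80.0.0/12 -> H4 at depth 12
  add 211.121.84.48/28 -> H3 at depth 28
  add 51.90.145.176/28 -> H1 at depth 28
  add 172.235.42.111/32 -> H3 at depth 32
  add 211.121.84.0/23 -> H3 at depth 23
  del 172.235.0.0/16 (clear depth 16)
  add 211.0.0.0/8 -> H2 at depth 8
  lookup 51.90.145.177: bits 0011001101011010100100011011 walk d0:H2→d1:-→d2:-→d3:-→d4:-→d5:-→d6:-→d7:-→d8:-→d9:-→d10:-→d11:-→d12:H4→d13:-→d14:-→d15:-→d16:-→d17:-→d18:-→d19:-→d20:-→d21:-→d22:-→d23:-→d24:-→d25:-→d26:-→d27:-→d28:H1 -> H1
  lookup 211.121.84.48: bits 11010011011110010101010000110 walk d0:H2→d1:-→d2:-→d3:-→d4:-→d5:-→d6:-→d7:-→d8:H2→d9:-→d10:-→d11:-→d12:-→d13:-→d14:-→d15:-→d16:-→d17:-→d18:-→d19:-→d20:-→d21:-→d22:-→d23:H3→d24:-→d25:-→d26:-→d27:-→d28:H3→d29:- -> H3
  lookup 97.150.123.83: bits 0 walk d0:H2→d1:- -> H2
  add 172.0.0.0/8 -> H0 at depth 8
  lookup 211.121.84.19: bits 11010011011110010101010000 walk d0:H2→d1:-→d2:-→d3:-→d4:-→d5:-→d6:-→d7:-→d8:H2→d9:-→d10:-→d11:-→d12:-→d13:-→d14:-→d15:-→d16:-→d17:-→d18:-→d19:-→d20:-→d21:-→d22:-→d23:H3→d24:-→d25:-→d26:- -> H3
  add 51.90.145.0/24 -> H4 at depth 24
  lookup 51.80.67.215: bits 001100110101 walk d0:H2→d1:-→d2:-→d3:-→d4:-→d5:-→d6:-→d7:-→d8:-→d9:-→d10:-→d11:-→d12:H4 -> H4
  add 172.224.0.0/12 -> H0 at depth 12
  add 51.80.0.0/12 -> H5 at depth 12
  add 172.235.32.0/20 -> H7 at depth 20
  lookup 179.106.65.239: bits 101 walk d0:H2→d1:-→d2:-→d3:- -> H2
  lookup 51.90.145.179: bits 0011001101011010100100011011 walk d0:H2→d1:-→d2:-→d3:-→d4:-→d5:-→d6:-→d7:-→d8:-→d9:-→d10:-→d11:-→d12:H5→d13:-→d14:-→d15:-→d16:-→d17:-→d18:-→d19:-→d20:-→d21:-→d22:-→d23:-→d24:H4→d25:-→d26:-→d27:-→d28:H1 -> H1
  add 0.0.0.0/0 -> H4 at depth 0
  lookup 211.0.0.5: bits 110100110 walk d0:H4→d1:-→d2:-→d3:-→d4:-→d5:-→d6:-→d7:-→d8:H2→d9:- -> H2
  lookup 172.235.42.111: bits 10101100111010110010101001101111 walk d0:H4→d1:-→d2:-→d3:-→d4:-→d5:-→d6:-→d7:-→d8:H0→d9:-→d10:-→d11:-→d12:H0→d13:-→d14:-→d15:-→d16:-→d17:-→d18:-→d19:-→d20:H7→d21:-→d22:-→d23:-→d24:-→d25:-→d26:-→d27:-→d28:-→d29:-→d30:-→d31:-→d32:H3 -> H3
  add 211.121.84.0/23 -> H0 at depth 23
  lookup 51.90.145.0: bits 001100110101101010010001 walk d0:H4→d1:-→d2:-→d3:-→d4:-→d5:-→d6:-→d7:-→d8:-→d9:-→d10:-→d11:-→d12:H5→d13:-→d14:-→d15:-→d16:-→d17:-→d18:-→d19:-→d20:-→d21:-→d22:-→d23:-→d24:H4 -> H4
  add 211.121.84.0/24 -> H2 at depth 24
  lookup 211.121.84.53: bits 11010011011110010101010000110101 walk d0:H4→d1:-→d2:-→d3:-→d4:-→d5:-→d6:-→d7:-→d8:H2→d9:-→d10:-→d11:-→d12:-→d13:-→d14:-→d15:-→d16:-→d17:-→d18:-→d19:-→d20:-→d21:-→d22:-→d23:H0→d24:H2→d25:-→d26:-→d27:-→d28:H3→d29:-→d30:-→d31:-→d32:H7 -> H7
  lookup 211.121.84.137: bits 110100110111100101010100 walk d0:H4→d1:-→d2:-→d3:-→d4:-→d5:-→d6:-→d7:-→d8:H2→d9:-→d10:-→d11:-→d12:-→d13:-→d14:-→d15:-→d16:-→d17:-→d18:-→d19:-→d20:-→d21:-→d22:-→d23:H0→d24:H2 -> H2
  lookup 211.0.2.19: bits 110100110 walk d0:H4→d1:-→d2:-→d3:-→d4:-→d5:-→d6:-→d7:-→d8:H2→d9:- -> H2
  add 172.0.0.0/6 -> H1 at depth 6
  lookup 172.235.32.59: bits 10101100111010110010 walk d0:H4→d1:-→d2:-→d3:-→d4:-→d5:-→d6:H1→d7:-→d8:H0→d9:-→d10:-→d11:-→d12:H0→d13:-→d14:-→d15:-→d16:-→d17:-→d18:-→d19:-→d20:H7 -> H7
  lookup 172.224.0.0: bits 101011001110 walk d0:H4→d1:-→d2:-→d3:-→d4:-→d5:-→d6:H1→d7:-→d8:H0→d9:-→d10:-→d11:-→d12:H0 -> H0
  add 172.232.0.0/13 -> H1 at depth 13

== LOOKUPS ==
["H2","H2","H1","H3","H2","H3","H4","H2","H1","H2","H3","H4","H7","H2","H2","H7","H0"]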